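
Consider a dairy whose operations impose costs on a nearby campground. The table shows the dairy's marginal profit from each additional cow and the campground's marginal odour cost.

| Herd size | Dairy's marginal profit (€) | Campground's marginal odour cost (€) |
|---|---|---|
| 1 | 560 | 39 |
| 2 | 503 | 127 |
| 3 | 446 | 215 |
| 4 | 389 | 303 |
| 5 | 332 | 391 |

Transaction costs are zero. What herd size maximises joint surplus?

Bargaining reaches the level where marginal profit last exceeds marginal odour cost.
That holds through level 4 (389 ≥ 303) but not at 5 (332 < 391).

4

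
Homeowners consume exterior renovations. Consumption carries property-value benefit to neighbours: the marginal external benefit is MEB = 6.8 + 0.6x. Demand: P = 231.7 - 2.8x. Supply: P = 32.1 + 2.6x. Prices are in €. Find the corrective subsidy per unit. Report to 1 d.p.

subsidy = €32.6 per unit

Social marginal benefit = demand + MEB = 238.5 - 2.2x.
Set SMB = MC: 238.5 - 2.2x = 32.1 + 2.6x → x* = 43.0000.
The Pigouvian subsidy equals MEB at x*: 6.8 + 0.6×43.0000 = 32.6000.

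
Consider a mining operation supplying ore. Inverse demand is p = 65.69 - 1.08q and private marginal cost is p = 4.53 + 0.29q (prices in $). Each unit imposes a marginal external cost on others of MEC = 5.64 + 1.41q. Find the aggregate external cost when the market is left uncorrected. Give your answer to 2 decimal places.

$1656.80

Market equilibrium (private): 4.53 + 0.29q = 65.69 - 1.08q → q_m = 44.6423.
Total external cost = ∫₀^{q_m} (5.64 + 1.41q) dq = 5.64×44.6423 + ½×1.41×44.6423² = 1656.8017.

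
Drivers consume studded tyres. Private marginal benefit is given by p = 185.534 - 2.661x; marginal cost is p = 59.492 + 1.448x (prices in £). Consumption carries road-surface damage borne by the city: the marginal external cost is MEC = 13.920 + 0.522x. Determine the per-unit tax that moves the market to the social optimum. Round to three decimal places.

Social marginal benefit = demand − MEC = 171.614 - 3.183x.
Set SMB = MC: 171.614 - 3.183x = 59.492 + 1.448x → x* = 24.2112.
The Pigouvian tax equals MEC at x*: 13.920 + 0.522×24.2112 = 26.5582.

tax = £26.558 per unit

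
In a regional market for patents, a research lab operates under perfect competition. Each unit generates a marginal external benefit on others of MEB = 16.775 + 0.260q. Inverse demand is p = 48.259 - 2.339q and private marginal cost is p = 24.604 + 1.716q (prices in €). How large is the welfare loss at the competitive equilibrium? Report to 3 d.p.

Market equilibrium (private): 24.604 + 1.716q = 48.259 - 2.339q → q_m = 5.8335.
Social marginal cost = private MC − MEB = 7.829 + 1.456q.
Set SMC = demand: 7.829 + 1.456q = 48.259 - 2.339q → q* = 10.6535.
Height of the DWL triangle at q_m is demand(q_m) − SMC(q_m) = MEB(q_m) = 18.2917.
DWL = ½ × 4.8200 × 18.2917 = 44.0830.

DWL = €44.083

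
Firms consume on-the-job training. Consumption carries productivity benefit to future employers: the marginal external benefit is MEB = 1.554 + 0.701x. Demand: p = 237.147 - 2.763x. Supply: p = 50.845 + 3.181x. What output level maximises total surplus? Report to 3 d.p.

x* = 35.830

Social marginal benefit = demand + MEB = 238.701 - 2.062x.
Set SMB = MC: 238.701 - 2.062x = 50.845 + 3.181x → x* = 35.8299.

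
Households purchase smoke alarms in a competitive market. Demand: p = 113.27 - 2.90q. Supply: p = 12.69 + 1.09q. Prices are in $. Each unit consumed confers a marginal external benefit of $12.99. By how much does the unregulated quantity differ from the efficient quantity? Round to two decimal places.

3.26 units

Market equilibrium (private): 12.69 + 1.09q = 113.27 - 2.90q → q_m = 25.2080.
Social marginal benefit = demand + MEB = 126.26 - 2.90q.
Set SMB = MC: 126.26 - 2.90q = 12.69 + 1.09q → q* = 28.4637.
Gap = |25.2080 − 28.4637| = 3.2557.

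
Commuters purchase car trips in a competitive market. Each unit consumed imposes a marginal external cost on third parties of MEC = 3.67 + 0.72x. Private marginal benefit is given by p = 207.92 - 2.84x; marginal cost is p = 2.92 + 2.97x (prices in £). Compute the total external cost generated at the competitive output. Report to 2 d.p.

£577.68

Market equilibrium (private): 2.92 + 2.97x = 207.92 - 2.84x → x_m = 35.2840.
Total external cost = ∫₀^{x_m} (3.67 + 0.72x) dx = 3.67×35.2840 + ½×0.72×35.2840² = 577.6781.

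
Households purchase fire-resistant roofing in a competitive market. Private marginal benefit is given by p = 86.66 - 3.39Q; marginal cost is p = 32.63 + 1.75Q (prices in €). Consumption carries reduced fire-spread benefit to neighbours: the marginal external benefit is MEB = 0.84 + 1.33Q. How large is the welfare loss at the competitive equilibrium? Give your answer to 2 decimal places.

DWL = €28.83

Market equilibrium (private): 32.63 + 1.75Q = 86.66 - 3.39Q → Q_m = 10.5117.
Social marginal benefit = demand + MEB = 87.50 - 2.06Q.
Set SMB = MC: 87.50 - 2.06Q = 32.63 + 1.75Q → Q* = 14.4016.
Height of the DWL triangle at Q_m is SMB(Q_m) − MC(Q_m) = MEB(Q_m) = 14.8205.
DWL = ½ × 3.8899 × 14.8205 = 28.8251.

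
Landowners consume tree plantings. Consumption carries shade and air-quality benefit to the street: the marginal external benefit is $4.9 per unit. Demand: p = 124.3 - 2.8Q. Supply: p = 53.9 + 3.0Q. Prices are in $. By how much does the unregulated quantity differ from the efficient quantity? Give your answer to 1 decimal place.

Market equilibrium (private): 53.9 + 3.0Q = 124.3 - 2.8Q → Q_m = 12.1379.
Social marginal benefit = demand + MEB = 129.2 - 2.8Q.
Set SMB = MC: 129.2 - 2.8Q = 53.9 + 3.0Q → Q* = 12.9828.
Gap = |12.1379 − 12.9828| = 0.8449.

0.8 units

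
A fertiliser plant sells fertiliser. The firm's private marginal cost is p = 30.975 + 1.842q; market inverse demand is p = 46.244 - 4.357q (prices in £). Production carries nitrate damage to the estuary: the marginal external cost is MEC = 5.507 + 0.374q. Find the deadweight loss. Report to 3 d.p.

Market equilibrium (private): 30.975 + 1.842q = 46.244 - 4.357q → q_m = 2.4631.
Social marginal cost = private MC + MEC = 36.482 + 2.216q.
Set SMC = demand: 36.482 + 2.216q = 46.244 - 4.357q → q* = 1.4852.
Height of the DWL triangle at q_m is SMC(q_m) − demand(q_m) = MEC(q_m) = 6.4282.
DWL = ½ × 0.9779 × 6.4282 = 3.1431.

DWL = £3.143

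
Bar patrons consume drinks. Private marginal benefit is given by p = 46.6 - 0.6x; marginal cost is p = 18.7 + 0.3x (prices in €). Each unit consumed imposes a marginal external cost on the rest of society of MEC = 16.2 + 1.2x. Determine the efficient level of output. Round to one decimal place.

x* = 5.6

Social marginal benefit = demand − MEC = 30.4 - 1.8x.
Set SMB = MC: 30.4 - 1.8x = 18.7 + 0.3x → x* = 5.5714.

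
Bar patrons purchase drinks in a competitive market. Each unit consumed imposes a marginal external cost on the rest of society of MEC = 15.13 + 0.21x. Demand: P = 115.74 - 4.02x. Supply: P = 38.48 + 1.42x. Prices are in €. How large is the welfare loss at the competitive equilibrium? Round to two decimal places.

Market equilibrium (private): 38.48 + 1.42x = 115.74 - 4.02x → x_m = 14.2022.
Social marginal benefit = demand − MEC = 100.61 - 4.23x.
Set SMB = MC: 100.61 - 4.23x = 38.48 + 1.42x → x* = 10.9965.
The loss is the area between SMB and MC from x* to x_m; with linear curves that's a triangle of height MEC(x_m).
DWL = ½ × 3.2057 × 18.1125 = 29.0316.

DWL = €29.03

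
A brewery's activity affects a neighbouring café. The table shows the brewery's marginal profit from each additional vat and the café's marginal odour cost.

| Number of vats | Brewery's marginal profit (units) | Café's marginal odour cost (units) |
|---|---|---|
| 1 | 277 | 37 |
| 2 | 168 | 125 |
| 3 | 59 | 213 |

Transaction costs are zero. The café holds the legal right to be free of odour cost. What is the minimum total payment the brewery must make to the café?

Efficient level: marginal profit ≥ marginal odour cost through level 2, so k* = 2.
With the café holding the right, the brewery must at least compensate total damage at k*: 37 + 125 = 162.

162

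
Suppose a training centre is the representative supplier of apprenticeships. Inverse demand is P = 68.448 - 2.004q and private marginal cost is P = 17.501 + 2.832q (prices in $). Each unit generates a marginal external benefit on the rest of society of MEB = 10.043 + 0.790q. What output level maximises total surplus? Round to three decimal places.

q* = 15.074

Social marginal cost = private MC − MEB = 7.458 + 2.042q.
Set SMC = demand: 7.458 + 2.042q = 68.448 - 2.004q → q* = 15.0741.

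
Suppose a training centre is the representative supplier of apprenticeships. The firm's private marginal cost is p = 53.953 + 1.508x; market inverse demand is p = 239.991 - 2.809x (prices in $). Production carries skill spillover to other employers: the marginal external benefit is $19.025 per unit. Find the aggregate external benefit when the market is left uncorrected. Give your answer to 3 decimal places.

$819.869

Market equilibrium (private): 53.953 + 1.508x = 239.991 - 2.809x → x_m = 43.0943.
Total external benefit = MEB × x_m = 19.025 × 43.0943 = 819.8691.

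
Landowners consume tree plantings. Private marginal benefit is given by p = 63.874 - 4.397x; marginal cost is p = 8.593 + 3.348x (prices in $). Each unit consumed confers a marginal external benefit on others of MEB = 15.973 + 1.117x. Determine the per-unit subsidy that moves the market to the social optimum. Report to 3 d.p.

subsidy = $27.981 per unit

Social marginal benefit = demand + MEB = 79.847 - 3.280x.
Set SMB = MC: 79.847 - 3.280x = 8.593 + 3.348x → x* = 10.7505.
The Pigouvian subsidy equals MEB at x*: 15.973 + 1.117×10.7505 = 27.9813.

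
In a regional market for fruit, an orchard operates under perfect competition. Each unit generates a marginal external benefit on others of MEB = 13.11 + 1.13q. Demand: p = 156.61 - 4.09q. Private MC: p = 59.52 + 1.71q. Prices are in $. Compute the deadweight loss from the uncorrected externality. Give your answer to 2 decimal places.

DWL = $109.81

Market equilibrium (private): 59.52 + 1.71q = 156.61 - 4.09q → q_m = 16.7397.
Social marginal cost = private MC − MEB = 46.41 + 0.58q.
Set SMC = demand: 46.41 + 0.58q = 156.61 - 4.09q → q* = 23.5974.
The welfare-loss triangle has base |q_m − q*| and height MEB(q_m) (the vertical gap between SMC and demand is zero at q* and MEB at q_m).
DWL = ½ × 6.8577 × 32.0258 = 109.8117.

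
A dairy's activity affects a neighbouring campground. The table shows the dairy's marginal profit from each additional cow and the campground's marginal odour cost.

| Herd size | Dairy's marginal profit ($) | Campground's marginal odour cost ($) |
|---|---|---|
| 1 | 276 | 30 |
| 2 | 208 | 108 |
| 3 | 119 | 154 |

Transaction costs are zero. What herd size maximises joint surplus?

2

Bargaining reaches the level where marginal profit last exceeds marginal odour cost.
That holds through level 2 (208 ≥ 108) but not at 3 (119 < 154).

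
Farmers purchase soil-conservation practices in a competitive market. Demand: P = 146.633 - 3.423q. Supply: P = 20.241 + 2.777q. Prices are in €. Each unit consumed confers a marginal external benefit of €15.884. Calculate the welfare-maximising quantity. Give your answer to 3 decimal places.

q* = 22.948

Social marginal benefit = demand + MEB = 162.517 - 3.423q.
Set SMB = MC: 162.517 - 3.423q = 20.241 + 2.777q → q* = 22.9477.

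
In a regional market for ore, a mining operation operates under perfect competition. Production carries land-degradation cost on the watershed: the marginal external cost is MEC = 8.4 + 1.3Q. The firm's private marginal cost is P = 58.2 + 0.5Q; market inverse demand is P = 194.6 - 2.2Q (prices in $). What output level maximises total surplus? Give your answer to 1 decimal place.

Q* = 32.0

Social marginal cost = private MC + MEC = 66.6 + 1.8Q.
Set SMC = demand: 66.6 + 1.8Q = 194.6 - 2.2Q → Q* = 32.0000.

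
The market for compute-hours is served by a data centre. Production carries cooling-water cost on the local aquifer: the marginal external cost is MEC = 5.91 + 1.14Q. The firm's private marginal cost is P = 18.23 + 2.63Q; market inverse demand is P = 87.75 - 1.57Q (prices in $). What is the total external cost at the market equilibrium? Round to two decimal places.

$253.99

Market equilibrium (private): 18.23 + 2.63Q = 87.75 - 1.57Q → Q_m = 16.5524.
Total external cost = ∫₀^{Q_m} (5.91 + 1.14Q) dQ = 5.91×16.5524 + ½×1.14×16.5524² = 253.9944.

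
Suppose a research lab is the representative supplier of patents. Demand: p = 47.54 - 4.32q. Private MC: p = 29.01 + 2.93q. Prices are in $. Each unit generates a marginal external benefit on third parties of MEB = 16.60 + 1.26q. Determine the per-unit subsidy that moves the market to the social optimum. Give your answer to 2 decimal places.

subsidy = $23.99 per unit

Social marginal cost = private MC − MEB = 12.41 + 1.67q.
Set SMC = demand: 12.41 + 1.67q = 47.54 - 4.32q → q* = 5.8648.
The Pigouvian subsidy equals MEB at q*: 16.60 + 1.26×5.8648 = 23.9896.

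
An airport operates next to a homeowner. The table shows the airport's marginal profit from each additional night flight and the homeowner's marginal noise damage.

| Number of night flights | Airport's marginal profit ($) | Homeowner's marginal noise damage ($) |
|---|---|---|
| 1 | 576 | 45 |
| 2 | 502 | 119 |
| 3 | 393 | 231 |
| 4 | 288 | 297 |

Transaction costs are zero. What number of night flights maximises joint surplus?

Bargaining reaches the level where marginal profit last exceeds marginal noise damage.
That holds through level 3 (393 ≥ 231) but not at 4 (288 < 297).

3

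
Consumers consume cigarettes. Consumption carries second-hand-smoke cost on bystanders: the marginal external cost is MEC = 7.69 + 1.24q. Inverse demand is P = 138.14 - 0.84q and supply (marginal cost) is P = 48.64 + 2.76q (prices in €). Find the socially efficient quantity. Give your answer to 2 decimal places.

q* = 16.90

Social marginal benefit = demand − MEC = 130.45 - 2.08q.
Set SMB = MC: 130.45 - 2.08q = 48.64 + 2.76q → q* = 16.9029.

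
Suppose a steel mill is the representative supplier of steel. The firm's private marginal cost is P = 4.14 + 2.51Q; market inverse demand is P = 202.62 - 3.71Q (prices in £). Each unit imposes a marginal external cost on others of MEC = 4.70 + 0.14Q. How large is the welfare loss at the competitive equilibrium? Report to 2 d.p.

DWL = £6.61

Market equilibrium (private): 4.14 + 2.51Q = 202.62 - 3.71Q → Q_m = 31.9100.
Social marginal cost = private MC + MEC = 8.84 + 2.65Q.
Set SMC = demand: 8.84 + 2.65Q = 202.62 - 3.71Q → Q* = 30.4686.
Between Q* and Q_m the wedge SMC − demand runs linearly from 0 to MEC(Q_m), so the loss is a triangle.
DWL = ½ × 1.4414 × 9.1674 = 6.6069.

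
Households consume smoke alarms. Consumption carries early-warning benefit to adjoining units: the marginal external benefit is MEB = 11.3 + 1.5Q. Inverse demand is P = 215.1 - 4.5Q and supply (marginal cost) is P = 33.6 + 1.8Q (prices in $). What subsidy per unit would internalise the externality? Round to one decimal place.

Social marginal benefit = demand + MEB = 226.4 - 3.0Q.
Set SMB = MC: 226.4 - 3.0Q = 33.6 + 1.8Q → Q* = 40.1667.
The Pigouvian subsidy equals MEB at Q*: 11.3 + 1.5×40.1667 = 71.5501.

subsidy = $71.6 per unit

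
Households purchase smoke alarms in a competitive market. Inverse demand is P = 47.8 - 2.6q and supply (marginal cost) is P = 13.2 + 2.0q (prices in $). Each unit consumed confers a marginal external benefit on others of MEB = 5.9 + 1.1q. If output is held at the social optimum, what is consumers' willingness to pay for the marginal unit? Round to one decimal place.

P = $17.7

Social marginal benefit = demand + MEB = 53.7 - 1.5q.
Set SMB = MC: 53.7 - 1.5q = 13.2 + 2.0q → q* = 11.5714.
Consumer price on the demand curve at q*: 47.8 − 2.6×11.5714 = 17.7144.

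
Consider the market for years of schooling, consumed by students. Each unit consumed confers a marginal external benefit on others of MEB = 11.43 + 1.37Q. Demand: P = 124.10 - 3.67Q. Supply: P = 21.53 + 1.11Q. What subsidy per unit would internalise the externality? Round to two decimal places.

Social marginal benefit = demand + MEB = 135.53 - 2.30Q.
Set SMB = MC: 135.53 - 2.30Q = 21.53 + 1.11Q → Q* = 33.4311.
The Pigouvian subsidy equals MEB at Q*: 11.43 + 1.37×33.4311 = 57.2306.

subsidy = 57.23 per unit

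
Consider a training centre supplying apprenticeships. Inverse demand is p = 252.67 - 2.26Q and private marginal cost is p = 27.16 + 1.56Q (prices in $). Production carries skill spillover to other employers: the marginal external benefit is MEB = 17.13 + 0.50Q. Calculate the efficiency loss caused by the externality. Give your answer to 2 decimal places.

Market equilibrium (private): 27.16 + 1.56Q = 252.67 - 2.26Q → Q_m = 59.0340.
Social marginal cost = private MC − MEB = 10.03 + 1.06Q.
Set SMC = demand: 10.03 + 1.06Q = 252.67 - 2.26Q → Q* = 73.0843.
The welfare-loss triangle has base |Q_m − Q*| and height MEB(Q_m) (the vertical gap between SMC and demand is zero at Q* and MEB at Q_m).
DWL = ½ × 14.0503 × 46.6470 = 327.7022.

DWL = $327.70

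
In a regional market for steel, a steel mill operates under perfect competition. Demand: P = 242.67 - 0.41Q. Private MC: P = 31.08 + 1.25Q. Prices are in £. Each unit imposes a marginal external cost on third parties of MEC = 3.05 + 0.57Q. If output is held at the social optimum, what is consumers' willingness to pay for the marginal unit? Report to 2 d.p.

Social marginal cost = private MC + MEC = 34.13 + 1.82Q.
Set SMC = demand: 34.13 + 1.82Q = 242.67 - 0.41Q → Q* = 93.5157.
Consumer price on the demand curve at Q*: 242.67 − 0.41×93.5157 = 204.3286.

P = £204.33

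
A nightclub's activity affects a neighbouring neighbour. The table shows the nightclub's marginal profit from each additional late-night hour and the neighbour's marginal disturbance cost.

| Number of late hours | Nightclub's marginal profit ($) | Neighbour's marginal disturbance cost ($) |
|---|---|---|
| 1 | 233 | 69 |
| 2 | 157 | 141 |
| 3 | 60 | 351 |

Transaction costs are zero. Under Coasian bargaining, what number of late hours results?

Bargaining reaches the level where marginal profit last exceeds marginal disturbance cost.
That holds through level 2 (157 ≥ 141) but not at 3 (60 < 351).

2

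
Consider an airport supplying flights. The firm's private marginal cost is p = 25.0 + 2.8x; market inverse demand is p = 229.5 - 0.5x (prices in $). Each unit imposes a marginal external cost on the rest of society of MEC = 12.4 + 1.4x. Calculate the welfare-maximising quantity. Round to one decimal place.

x* = 40.9

Social marginal cost = private MC + MEC = 37.4 + 4.2x.
Set SMC = demand: 37.4 + 4.2x = 229.5 - 0.5x → x* = 40.8723.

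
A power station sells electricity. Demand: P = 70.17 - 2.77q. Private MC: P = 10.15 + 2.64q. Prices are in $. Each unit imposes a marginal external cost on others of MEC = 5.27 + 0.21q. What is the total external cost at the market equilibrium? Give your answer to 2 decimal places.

$71.39

Market equilibrium (private): 10.15 + 2.64q = 70.17 - 2.77q → q_m = 11.0943.
Total external cost = ∫₀^{q_m} (5.27 + 0.21q) dq = 5.27×11.0943 + ½×0.21×11.0943² = 71.3907.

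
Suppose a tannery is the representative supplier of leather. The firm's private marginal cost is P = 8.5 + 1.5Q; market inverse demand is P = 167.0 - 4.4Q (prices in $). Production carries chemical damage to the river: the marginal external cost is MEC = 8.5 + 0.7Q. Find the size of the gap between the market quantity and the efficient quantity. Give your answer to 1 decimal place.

Market equilibrium (private): 8.5 + 1.5Q = 167.0 - 4.4Q → Q_m = 26.8644.
Social marginal cost = private MC + MEC = 17.0 + 2.2Q.
Set SMC = demand: 17.0 + 2.2Q = 167.0 - 4.4Q → Q* = 22.7273.
Gap = |26.8644 − 22.7273| = 4.1371.

4.1 units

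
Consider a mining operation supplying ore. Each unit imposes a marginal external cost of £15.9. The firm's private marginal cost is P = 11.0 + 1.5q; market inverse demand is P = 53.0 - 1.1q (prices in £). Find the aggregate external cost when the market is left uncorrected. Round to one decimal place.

£256.8

Market equilibrium (private): 11.0 + 1.5q = 53.0 - 1.1q → q_m = 16.1538.
Total external cost = MEC × q_m = 15.9 × 16.1538 = 256.8454.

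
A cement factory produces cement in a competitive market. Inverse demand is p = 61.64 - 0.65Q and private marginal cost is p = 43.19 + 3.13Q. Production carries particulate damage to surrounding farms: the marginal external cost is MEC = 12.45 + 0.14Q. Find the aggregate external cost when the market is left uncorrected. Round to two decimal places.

Market equilibrium (private): 43.19 + 3.13Q = 61.64 - 0.65Q → Q_m = 4.8810.
Total external cost = ∫₀^{Q_m} (12.45 + 0.14Q) dQ = 12.45×4.8810 + ½×0.14×4.8810² = 62.4361.

62.44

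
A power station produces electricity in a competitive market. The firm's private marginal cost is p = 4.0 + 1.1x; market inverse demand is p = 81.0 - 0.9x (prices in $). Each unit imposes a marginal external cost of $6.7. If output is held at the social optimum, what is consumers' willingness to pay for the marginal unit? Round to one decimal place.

P = $49.4

Social marginal cost = private MC + MEC = 10.7 + 1.1x.
Set SMC = demand: 10.7 + 1.1x = 81.0 - 0.9x → x* = 35.1500.
Consumer price on the demand curve at x*: 81.0 − 0.9×35.1500 = 49.3650.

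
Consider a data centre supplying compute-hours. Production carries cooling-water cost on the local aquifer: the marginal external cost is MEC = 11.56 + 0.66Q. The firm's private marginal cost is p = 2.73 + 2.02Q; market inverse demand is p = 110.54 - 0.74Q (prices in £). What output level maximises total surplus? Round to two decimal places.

Social marginal cost = private MC + MEC = 14.29 + 2.68Q.
Set SMC = demand: 14.29 + 2.68Q = 110.54 - 0.74Q → Q* = 28.1433.

Q* = 28.14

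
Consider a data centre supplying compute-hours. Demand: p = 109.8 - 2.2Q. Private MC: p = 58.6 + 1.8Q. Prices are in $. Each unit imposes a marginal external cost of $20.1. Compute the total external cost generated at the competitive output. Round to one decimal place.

Market equilibrium (private): 58.6 + 1.8Q = 109.8 - 2.2Q → Q_m = 12.8000.
Total external cost = MEC × Q_m = 20.1 × 12.8000 = 257.2800.

$257.3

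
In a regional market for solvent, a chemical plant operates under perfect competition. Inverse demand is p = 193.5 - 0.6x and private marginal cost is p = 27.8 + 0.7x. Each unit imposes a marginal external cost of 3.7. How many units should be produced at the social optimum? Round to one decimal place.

x* = 124.6

Social marginal cost = private MC + MEC = 31.5 + 0.7x.
Set SMC = demand: 31.5 + 0.7x = 193.5 - 0.6x → x* = 124.6154.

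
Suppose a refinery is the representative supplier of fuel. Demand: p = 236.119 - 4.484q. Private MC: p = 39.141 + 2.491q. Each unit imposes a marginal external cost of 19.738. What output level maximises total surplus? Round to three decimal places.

Social marginal cost = private MC + MEC = 58.879 + 2.491q.
Set SMC = demand: 58.879 + 2.491q = 236.119 - 4.484q → q* = 25.4108.

q* = 25.411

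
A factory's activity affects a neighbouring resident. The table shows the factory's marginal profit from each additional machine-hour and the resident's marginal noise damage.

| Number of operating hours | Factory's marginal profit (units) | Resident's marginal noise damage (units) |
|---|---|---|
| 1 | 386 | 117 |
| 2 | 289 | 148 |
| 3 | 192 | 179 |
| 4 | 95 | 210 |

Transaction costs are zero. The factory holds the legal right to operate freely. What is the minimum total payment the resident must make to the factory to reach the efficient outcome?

95

Left alone the factory would choose level 4 (marginal profit stays positive).
Efficient level: k* = 3 (marginal profit ≥ marginal noise damage through 3).
The resident must at least cover the factory's forgone profit from cutting 4→3: 95 = 95.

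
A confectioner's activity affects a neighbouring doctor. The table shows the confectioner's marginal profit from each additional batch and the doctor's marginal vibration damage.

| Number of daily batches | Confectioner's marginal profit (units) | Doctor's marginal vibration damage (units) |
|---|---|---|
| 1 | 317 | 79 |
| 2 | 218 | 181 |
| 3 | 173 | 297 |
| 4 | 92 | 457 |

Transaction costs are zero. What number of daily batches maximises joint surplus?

Bargaining reaches the level where marginal profit last exceeds marginal vibration damage.
That holds through level 2 (218 ≥ 181) but not at 3 (173 < 297).

2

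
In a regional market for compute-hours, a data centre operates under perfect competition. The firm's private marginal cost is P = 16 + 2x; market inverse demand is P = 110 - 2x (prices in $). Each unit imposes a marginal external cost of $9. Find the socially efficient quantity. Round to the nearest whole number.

Social marginal cost = private MC + MEC = 25 + 2x.
Set SMC = demand: 25 + 2x = 110 - 2x → x* = 21.2500.

x* = 21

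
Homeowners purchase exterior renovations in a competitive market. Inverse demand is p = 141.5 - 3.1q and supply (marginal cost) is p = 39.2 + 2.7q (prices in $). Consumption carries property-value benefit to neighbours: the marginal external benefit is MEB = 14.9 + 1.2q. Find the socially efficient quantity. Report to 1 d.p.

Social marginal benefit = demand + MEB = 156.4 - 1.9q.
Set SMB = MC: 156.4 - 1.9q = 39.2 + 2.7q → q* = 25.4783.

q* = 25.5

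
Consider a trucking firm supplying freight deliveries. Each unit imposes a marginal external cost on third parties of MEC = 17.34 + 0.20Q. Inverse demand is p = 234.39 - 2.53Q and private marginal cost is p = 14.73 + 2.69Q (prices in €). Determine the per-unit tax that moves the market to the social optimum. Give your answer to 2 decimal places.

tax = €24.81 per unit

Social marginal cost = private MC + MEC = 32.07 + 2.89Q.
Set SMC = demand: 32.07 + 2.89Q = 234.39 - 2.53Q → Q* = 37.3284.
The Pigouvian tax equals MEC at Q*: 17.34 + 0.20×37.3284 = 24.8057.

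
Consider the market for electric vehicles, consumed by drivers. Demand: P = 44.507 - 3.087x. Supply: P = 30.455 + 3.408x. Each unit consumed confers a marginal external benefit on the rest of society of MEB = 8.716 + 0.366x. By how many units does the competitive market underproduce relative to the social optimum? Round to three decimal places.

Market equilibrium (private): 30.455 + 3.408x = 44.507 - 3.087x → x_m = 2.1635.
Social marginal benefit = demand + MEB = 53.223 - 2.721x.
Set SMB = MC: 53.223 - 2.721x = 30.455 + 3.408x → x* = 3.7148.
Gap = |2.1635 − 3.7148| = 1.5513.

1.551 units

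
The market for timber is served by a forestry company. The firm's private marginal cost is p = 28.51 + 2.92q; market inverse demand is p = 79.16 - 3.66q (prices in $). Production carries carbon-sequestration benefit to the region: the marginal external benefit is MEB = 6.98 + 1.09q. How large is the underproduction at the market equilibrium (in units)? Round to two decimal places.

Market equilibrium (private): 28.51 + 2.92q = 79.16 - 3.66q → q_m = 7.6976.
Social marginal cost = private MC − MEB = 21.53 + 1.83q.
Set SMC = demand: 21.53 + 1.83q = 79.16 - 3.66q → q* = 10.4973.
Gap = |7.6976 − 10.4973| = 2.7997.

2.80 units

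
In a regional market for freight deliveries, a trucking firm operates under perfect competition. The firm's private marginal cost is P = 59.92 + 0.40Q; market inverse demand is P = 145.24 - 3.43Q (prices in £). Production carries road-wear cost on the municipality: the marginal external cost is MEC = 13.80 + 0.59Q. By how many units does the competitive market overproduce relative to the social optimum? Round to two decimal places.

Market equilibrium (private): 59.92 + 0.40Q = 145.24 - 3.43Q → Q_m = 22.2768.
Social marginal cost = private MC + MEC = 73.72 + 0.99Q.
Set SMC = demand: 73.72 + 0.99Q = 145.24 - 3.43Q → Q* = 16.1810.
Gap = |22.2768 − 16.1810| = 6.0958.

6.10 units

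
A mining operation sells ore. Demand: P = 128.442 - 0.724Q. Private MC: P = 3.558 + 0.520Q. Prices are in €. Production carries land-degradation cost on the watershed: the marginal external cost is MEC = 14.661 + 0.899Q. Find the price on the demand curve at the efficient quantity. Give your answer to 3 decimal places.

Social marginal cost = private MC + MEC = 18.219 + 1.419Q.
Set SMC = demand: 18.219 + 1.419Q = 128.442 - 0.724Q → Q* = 51.4340.
Consumer price on the demand curve at Q*: 128.442 − 0.724×51.4340 = 91.2038.

P = €91.204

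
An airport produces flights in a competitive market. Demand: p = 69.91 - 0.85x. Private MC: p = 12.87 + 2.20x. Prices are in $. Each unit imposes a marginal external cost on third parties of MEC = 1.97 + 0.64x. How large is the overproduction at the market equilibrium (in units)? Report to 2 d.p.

3.78 units

Market equilibrium (private): 12.87 + 2.20x = 69.91 - 0.85x → x_m = 18.7016.
Social marginal cost = private MC + MEC = 14.84 + 2.84x.
Set SMC = demand: 14.84 + 2.84x = 69.91 - 0.85x → x* = 14.9241.
Gap = |18.7016 − 14.9241| = 3.7775.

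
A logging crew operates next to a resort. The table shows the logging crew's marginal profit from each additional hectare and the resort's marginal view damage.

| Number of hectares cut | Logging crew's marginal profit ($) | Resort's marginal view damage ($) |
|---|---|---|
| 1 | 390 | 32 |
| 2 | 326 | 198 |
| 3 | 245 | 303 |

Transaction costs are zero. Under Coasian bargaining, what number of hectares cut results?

Bargaining reaches the level where marginal profit last exceeds marginal view damage.
That holds through level 2 (326 ≥ 198) but not at 3 (245 < 303).

2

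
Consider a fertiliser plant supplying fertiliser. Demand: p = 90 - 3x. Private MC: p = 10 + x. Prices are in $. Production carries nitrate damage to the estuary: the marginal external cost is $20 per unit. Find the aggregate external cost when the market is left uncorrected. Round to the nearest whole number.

Market equilibrium (private): 10 + x = 90 - 3x → x_m = 20.0000.
Total external cost = MEC × x_m = 20 × 20.0000 = 400.0000.

$400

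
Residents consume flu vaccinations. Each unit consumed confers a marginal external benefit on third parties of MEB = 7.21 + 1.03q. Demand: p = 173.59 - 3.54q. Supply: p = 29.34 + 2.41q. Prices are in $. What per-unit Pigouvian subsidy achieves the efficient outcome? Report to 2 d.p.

Social marginal benefit = demand + MEB = 180.80 - 2.51q.
Set SMB = MC: 180.80 - 2.51q = 29.34 + 2.41q → q* = 30.7846.
The Pigouvian subsidy equals MEB at q*: 7.21 + 1.03×30.7846 = 38.9181.

subsidy = $38.92 per unit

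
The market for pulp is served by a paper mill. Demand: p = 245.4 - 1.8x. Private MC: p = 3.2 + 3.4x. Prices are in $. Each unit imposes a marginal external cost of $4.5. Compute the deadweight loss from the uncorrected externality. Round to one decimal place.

DWL = $1.9

Market equilibrium (private): 3.2 + 3.4x = 245.4 - 1.8x → x_m = 46.5769.
Social marginal cost = private MC + MEC = 7.7 + 3.4x.
Set SMC = demand: 7.7 + 3.4x = 245.4 - 1.8x → x* = 45.7115.
The loss is the area between SMC and demand from x* to x_m; with linear curves that's a triangle of height MEC(x_m).
DWL = ½ × 0.8654 × 4.5000 = 1.9472.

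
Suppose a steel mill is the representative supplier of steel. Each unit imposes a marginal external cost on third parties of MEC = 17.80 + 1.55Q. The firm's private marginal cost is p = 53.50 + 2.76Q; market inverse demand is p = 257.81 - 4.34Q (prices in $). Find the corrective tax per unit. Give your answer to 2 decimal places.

Social marginal cost = private MC + MEC = 71.30 + 4.31Q.
Set SMC = demand: 71.30 + 4.31Q = 257.81 - 4.34Q → Q* = 21.5618.
The Pigouvian tax equals MEC at Q*: 17.80 + 1.55×21.5618 = 51.2208.

tax = $51.22 per unit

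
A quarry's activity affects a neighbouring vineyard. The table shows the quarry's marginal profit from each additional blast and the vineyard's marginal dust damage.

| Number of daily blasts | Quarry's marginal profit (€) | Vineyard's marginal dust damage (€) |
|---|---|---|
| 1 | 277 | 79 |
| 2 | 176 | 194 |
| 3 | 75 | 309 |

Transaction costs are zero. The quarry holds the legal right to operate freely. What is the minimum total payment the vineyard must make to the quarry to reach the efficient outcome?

€251

Left alone the quarry would choose level 3 (marginal profit stays positive).
Efficient level: k* = 1 (marginal profit ≥ marginal dust damage through 1).
The vineyard must at least cover the quarry's forgone profit from cutting 3→1: 176 + 75 = 251.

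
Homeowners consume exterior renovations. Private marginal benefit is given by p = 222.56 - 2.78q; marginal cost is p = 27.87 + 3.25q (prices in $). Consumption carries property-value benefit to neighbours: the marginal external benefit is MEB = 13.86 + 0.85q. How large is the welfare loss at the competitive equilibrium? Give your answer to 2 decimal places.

Market equilibrium (private): 27.87 + 3.25q = 222.56 - 2.78q → q_m = 32.2869.
Social marginal benefit = demand + MEB = 236.42 - 1.93q.
Set SMB = MC: 236.42 - 1.93q = 27.87 + 3.25q → q* = 40.2606.
Height of the DWL triangle at q_m is SMB(q_m) − MC(q_m) = MEB(q_m) = 41.3039.
DWL = ½ × 7.9737 × 41.3039 = 164.6725.

DWL = $164.67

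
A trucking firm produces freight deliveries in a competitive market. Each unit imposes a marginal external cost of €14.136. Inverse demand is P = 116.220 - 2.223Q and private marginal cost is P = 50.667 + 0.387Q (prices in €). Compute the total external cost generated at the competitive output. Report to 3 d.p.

Market equilibrium (private): 50.667 + 0.387Q = 116.220 - 2.223Q → Q_m = 25.1161.
Total external cost = MEC × Q_m = 14.136 × 25.1161 = 355.0412.

€355.041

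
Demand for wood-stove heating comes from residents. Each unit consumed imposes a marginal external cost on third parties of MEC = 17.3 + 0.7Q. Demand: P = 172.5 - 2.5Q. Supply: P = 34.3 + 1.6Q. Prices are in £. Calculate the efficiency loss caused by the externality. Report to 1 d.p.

DWL = £174.2

Market equilibrium (private): 34.3 + 1.6Q = 172.5 - 2.5Q → Q_m = 33.7073.
Social marginal benefit = demand − MEC = 155.2 - 3.2Q.
Set SMB = MC: 155.2 - 3.2Q = 34.3 + 1.6Q → Q* = 25.1875.
The loss is the area between SMB and MC from Q* to Q_m; with linear curves that's a triangle of height MEC(Q_m).
DWL = ½ × 8.5198 × 40.8951 = 174.2090.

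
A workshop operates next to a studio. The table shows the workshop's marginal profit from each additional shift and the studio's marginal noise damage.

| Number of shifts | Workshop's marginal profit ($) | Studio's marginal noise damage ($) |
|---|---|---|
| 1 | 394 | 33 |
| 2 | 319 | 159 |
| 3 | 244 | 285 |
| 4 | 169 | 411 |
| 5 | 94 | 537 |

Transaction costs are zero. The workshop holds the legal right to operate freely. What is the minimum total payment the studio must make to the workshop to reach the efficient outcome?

$507

Left alone the workshop would choose level 5 (marginal profit stays positive).
Efficient level: k* = 2 (marginal profit ≥ marginal noise damage through 2).
The studio must at least cover the workshop's forgone profit from cutting 5→2: 244 + 169 + 94 = 507.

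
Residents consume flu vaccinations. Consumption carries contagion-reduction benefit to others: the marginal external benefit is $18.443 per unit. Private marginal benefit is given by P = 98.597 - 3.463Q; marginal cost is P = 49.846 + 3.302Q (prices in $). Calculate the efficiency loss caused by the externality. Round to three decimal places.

Market equilibrium (private): 49.846 + 3.302Q = 98.597 - 3.463Q → Q_m = 7.2064.
Social marginal benefit = demand + MEB = 117.040 - 3.463Q.
Set SMB = MC: 117.040 - 3.463Q = 49.846 + 3.302Q → Q* = 9.9326.
The welfare-loss triangle has base |Q_m − Q*| and height MEB(Q_m) (the vertical gap between SMB and MC is zero at Q* and MEB at Q_m).
DWL = ½ × 2.7262 × 18.4430 = 25.1397.

DWL = $25.140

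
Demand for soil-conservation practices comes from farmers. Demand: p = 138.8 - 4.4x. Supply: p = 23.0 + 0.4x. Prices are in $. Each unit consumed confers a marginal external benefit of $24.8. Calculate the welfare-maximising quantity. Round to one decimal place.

Social marginal benefit = demand + MEB = 163.6 - 4.4x.
Set SMB = MC: 163.6 - 4.4x = 23.0 + 0.4x → x* = 29.2917.

x* = 29.3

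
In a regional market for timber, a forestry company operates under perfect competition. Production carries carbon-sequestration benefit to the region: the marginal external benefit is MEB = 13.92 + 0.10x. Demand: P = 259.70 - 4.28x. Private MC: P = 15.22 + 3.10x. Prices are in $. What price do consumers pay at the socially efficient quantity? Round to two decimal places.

P = $107.78

Social marginal cost = private MC − MEB = 1.30 + 3.00x.
Set SMC = demand: 1.30 + 3.00x = 259.70 - 4.28x → x* = 35.4945.
Consumer price on the demand curve at x*: 259.70 − 4.28×35.4945 = 107.7835.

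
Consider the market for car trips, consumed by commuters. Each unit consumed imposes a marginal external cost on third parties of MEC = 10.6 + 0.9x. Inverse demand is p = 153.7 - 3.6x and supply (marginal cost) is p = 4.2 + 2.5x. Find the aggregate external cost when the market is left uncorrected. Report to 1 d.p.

530.1

Market equilibrium (private): 4.2 + 2.5x = 153.7 - 3.6x → x_m = 24.5082.
Total external cost = ∫₀^{x_m} (10.6 + 0.9x) dx = 10.6×24.5082 + ½×0.9×24.5082² = 530.0803.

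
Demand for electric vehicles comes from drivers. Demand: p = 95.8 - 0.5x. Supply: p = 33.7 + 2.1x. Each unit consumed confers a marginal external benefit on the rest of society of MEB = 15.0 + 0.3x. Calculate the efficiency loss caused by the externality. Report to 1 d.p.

Market equilibrium (private): 33.7 + 2.1x = 95.8 - 0.5x → x_m = 23.8846.
Social marginal benefit = demand + MEB = 110.8 - 0.2x.
Set SMB = MC: 110.8 - 0.2x = 33.7 + 2.1x → x* = 33.5217.
The loss is the area between SMB and MC from x* to x_m; with linear curves that's a triangle of height MEB(x_m).
DWL = ½ × 9.6371 × 22.1654 = 106.8051.

DWL = 106.8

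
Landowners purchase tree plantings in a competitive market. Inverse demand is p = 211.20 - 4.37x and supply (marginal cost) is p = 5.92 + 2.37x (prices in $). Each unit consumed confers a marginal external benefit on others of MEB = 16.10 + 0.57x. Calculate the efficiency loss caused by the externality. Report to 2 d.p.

DWL = $90.73

Market equilibrium (private): 5.92 + 2.37x = 211.20 - 4.37x → x_m = 30.4570.
Social marginal benefit = demand + MEB = 227.30 - 3.80x.
Set SMB = MC: 227.30 - 3.80x = 5.92 + 2.37x → x* = 35.8801.
The loss is the area between SMB and MC from x* to x_m; with linear curves that's a triangle of height MEB(x_m).
DWL = ½ × 5.4231 × 33.4605 = 90.7298.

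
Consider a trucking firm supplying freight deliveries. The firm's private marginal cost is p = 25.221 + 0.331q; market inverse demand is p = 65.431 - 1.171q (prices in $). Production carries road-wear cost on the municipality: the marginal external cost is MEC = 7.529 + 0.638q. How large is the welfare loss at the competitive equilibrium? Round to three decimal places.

DWL = $141.495

Market equilibrium (private): 25.221 + 0.331q = 65.431 - 1.171q → q_m = 26.7710.
Social marginal cost = private MC + MEC = 32.750 + 0.969q.
Set SMC = demand: 32.750 + 0.969q = 65.431 - 1.171q → q* = 15.2715.
The loss is the area between SMC and demand from q* to q_m; with linear curves that's a triangle of height MEC(q_m).
DWL = ½ × 11.4995 × 24.6089 = 141.4950.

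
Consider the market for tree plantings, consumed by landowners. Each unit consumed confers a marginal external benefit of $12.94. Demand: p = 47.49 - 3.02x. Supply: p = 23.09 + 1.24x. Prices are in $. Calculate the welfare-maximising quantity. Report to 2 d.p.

Social marginal benefit = demand + MEB = 60.43 - 3.02x.
Set SMB = MC: 60.43 - 3.02x = 23.09 + 1.24x → x* = 8.7653.

x* = 8.77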